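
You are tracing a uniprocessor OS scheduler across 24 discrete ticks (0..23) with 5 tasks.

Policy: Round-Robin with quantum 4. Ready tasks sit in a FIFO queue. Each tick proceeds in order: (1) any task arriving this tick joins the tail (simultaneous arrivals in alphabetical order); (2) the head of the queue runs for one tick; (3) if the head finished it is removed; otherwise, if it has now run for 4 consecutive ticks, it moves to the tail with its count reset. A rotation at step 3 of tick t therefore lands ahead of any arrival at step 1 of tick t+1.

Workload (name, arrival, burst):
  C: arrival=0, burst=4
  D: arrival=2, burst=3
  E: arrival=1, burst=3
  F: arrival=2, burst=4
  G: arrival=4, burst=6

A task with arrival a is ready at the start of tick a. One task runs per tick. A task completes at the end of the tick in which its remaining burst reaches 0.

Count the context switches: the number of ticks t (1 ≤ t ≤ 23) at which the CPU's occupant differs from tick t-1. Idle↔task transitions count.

t=0: queue=[C] q_used=0 → run C
t=1: queue=[C,E] q_used=1 → run C
t=2: queue=[C,E,D,F] q_used=2 → run C
t=3: queue=[C,E,D,F] q_used=3 → run C
t=4: queue=[E,D,F,G] q_used=0 → run E
t=5: queue=[E,D,F,G] q_used=1 → run E
t=6: queue=[E,D,F,G] q_used=2 → run E
t=7: queue=[D,F,G] q_used=0 → run D
t=8: queue=[D,F,G] q_used=1 → run D
t=9: queue=[D,F,G] q_used=2 → run D
t=10: queue=[F,G] q_used=0 → run F
t=11: queue=[F,G] q_used=1 → run F
t=12: queue=[F,G] q_used=2 → run F
t=13: queue=[F,G] q_used=3 → run F
t=14: queue=[G] q_used=0 → run G
t=15: queue=[G] q_used=1 → run G
t=16: queue=[G] q_used=2 → run G
t=17: queue=[G] q_used=3 → run G
t=18: queue=[G] q_used=0 → run G
t=19: queue=[G] q_used=1 → run G
t=20: (idle)
t=21: (idle)
t=22: (idle)
t=23: (idle)

context switches = 5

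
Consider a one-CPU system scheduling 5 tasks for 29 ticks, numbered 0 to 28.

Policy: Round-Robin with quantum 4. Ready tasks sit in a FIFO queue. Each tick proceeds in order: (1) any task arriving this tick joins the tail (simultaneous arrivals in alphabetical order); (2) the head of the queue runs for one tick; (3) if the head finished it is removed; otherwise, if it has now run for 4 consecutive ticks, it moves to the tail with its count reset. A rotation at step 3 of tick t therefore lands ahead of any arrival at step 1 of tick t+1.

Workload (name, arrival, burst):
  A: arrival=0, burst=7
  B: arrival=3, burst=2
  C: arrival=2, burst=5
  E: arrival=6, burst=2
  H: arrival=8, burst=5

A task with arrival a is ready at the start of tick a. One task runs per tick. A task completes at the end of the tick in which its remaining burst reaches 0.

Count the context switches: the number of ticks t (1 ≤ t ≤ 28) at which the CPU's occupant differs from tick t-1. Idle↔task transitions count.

t=0: queue=[A] q_used=0 → run A
t=1: queue=[A] q_used=1 → run A
t=2: queue=[A,C] q_used=2 → run A
t=3: queue=[A,C,B] q_used=3 → run A
t=4: queue=[C,B,A] q_used=0 → run C
t=5: queue=[C,B,A] q_used=1 → run C
t=6: queue=[C,B,A,E] q_used=2 → run C
t=7: queue=[C,B,A,E] q_used=3 → run C
t=8: queue=[B,A,E,C,H] q_used=0 → run B
t=9: queue=[B,A,E,C,H] q_used=1 → run B
t=10: queue=[A,E,C,H] q_used=0 → run A
t=11: queue=[A,E,C,H] q_used=1 → run A
t=12: queue=[A,E,C,H] q_used=2 → run A
t=13: queue=[E,C,H] q_used=0 → run E
t=14: queue=[E,C,H] q_used=1 → run E
t=15: queue=[C,H] q_used=0 → run C
t=16: queue=[H] q_used=0 → run H
t=17: queue=[H] q_used=1 → run H
t=18: queue=[H] q_used=2 → run H
t=19: queue=[H] q_used=3 → run H
t=20: queue=[H] q_used=0 → run H
t=21: (idle)
t=22: (idle)
t=23: (idle)
t=24: (idle)
t=25: (idle)
t=26: (idle)
t=27: (idle)
t=28: (idle)

context switches = 7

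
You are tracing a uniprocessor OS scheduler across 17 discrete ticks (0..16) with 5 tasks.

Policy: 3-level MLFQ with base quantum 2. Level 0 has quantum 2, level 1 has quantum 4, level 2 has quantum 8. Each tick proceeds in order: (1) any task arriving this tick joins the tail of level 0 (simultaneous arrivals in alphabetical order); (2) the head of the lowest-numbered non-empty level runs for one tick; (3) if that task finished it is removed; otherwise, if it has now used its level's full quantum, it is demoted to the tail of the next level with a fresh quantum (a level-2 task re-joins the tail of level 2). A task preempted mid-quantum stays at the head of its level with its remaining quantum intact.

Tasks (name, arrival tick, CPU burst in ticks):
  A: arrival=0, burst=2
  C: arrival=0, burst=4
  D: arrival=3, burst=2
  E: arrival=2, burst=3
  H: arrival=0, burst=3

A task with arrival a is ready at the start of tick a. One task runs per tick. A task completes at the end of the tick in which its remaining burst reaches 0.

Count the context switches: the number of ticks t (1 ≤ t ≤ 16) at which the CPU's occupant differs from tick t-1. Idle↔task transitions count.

t=0: L0/L1/L2 = ACH/-/- → run A
t=1: L0/L1/L2 = ACH/-/- → run A
t=2: L0/L1/L2 = CHE/-/- → run C
t=3: L0/L1/L2 = CHED/-/- → run C
t=4: L0/L1/L2 = HED/C/- → run H
t=5: L0/L1/L2 = HED/C/- → run H
t=6: L0/L1/L2 = ED/CH/- → run E
t=7: L0/L1/L2 = ED/CH/- → run E
t=8: L0/L1/L2 = D/CHE/- → run D
t=9: L0/L1/L2 = D/CHE/- → run D
t=10: L0/L1/L2 = -/CHE/- → run C
t=11: L0/L1/L2 = -/CHE/- → run C
t=12: L0/L1/L2 = -/HE/- → run H
t=13: L0/L1/L2 = -/E/- → run E
t=14: (idle)
t=15: (idle)
t=16: (idle)

context switches = 8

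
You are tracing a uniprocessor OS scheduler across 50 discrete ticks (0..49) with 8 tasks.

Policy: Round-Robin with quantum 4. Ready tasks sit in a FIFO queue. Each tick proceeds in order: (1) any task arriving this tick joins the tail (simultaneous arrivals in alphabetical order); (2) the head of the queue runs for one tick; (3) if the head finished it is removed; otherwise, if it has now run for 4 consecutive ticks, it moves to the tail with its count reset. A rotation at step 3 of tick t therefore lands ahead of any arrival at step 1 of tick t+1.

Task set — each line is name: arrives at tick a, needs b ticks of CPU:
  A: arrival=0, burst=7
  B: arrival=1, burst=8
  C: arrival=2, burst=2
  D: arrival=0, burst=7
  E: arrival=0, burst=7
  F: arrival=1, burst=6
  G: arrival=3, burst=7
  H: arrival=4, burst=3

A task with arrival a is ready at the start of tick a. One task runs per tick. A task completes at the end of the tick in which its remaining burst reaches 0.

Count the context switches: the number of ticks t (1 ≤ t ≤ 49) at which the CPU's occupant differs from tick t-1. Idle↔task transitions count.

t=0: queue=[A,D,E] q_used=0 → run A
t=1: queue=[A,D,E,B,F] q_used=1 → run A
t=2: queue=[A,D,E,B,F,C] q_used=2 → run A
t=3: queue=[A,D,E,B,F,C,G] q_used=3 → run A
t=4: queue=[D,E,B,F,C,G,A,H] q_used=0 → run D
t=5: queue=[D,E,B,F,C,G,A,H] q_used=1 → run D
t=6: queue=[D,E,B,F,C,G,A,H] q_used=2 → run D
t=7: queue=[D,E,B,F,C,G,A,H] q_used=3 → run D
t=8: queue=[E,B,F,C,G,A,H,D] q_used=0 → run E
t=9: queue=[E,B,F,C,G,A,H,D] q_used=1 → run E
t=10: queue=[E,B,F,C,G,A,H,D] q_used=2 → run E
t=11: queue=[E,B,F,C,G,A,H,D] q_used=3 → run E
t=12: queue=[B,F,C,G,A,H,D,E] q_used=0 → run B
t=13: queue=[B,F,C,G,A,H,D,E] q_used=1 → run B
t=14: queue=[B,F,C,G,A,H,D,E] q_used=2 → run B
t=15: queue=[B,F,C,G,A,H,D,E] q_used=3 → run B
t=16: queue=[F,C,G,A,H,D,E,B] q_used=0 → run F
t=17: queue=[F,C,G,A,H,D,E,B] q_used=1 → run F
t=18: queue=[F,C,G,A,H,D,E,B] q_used=2 → run F
t=19: queue=[F,C,G,A,H,D,E,B] q_used=3 → run F
t=20: queue=[C,G,A,H,D,E,B,F] q_used=0 → run C
t=21: queue=[C,G,A,H,D,E,B,F] q_used=1 → run C
t=22: queue=[G,A,H,D,E,B,F] q_used=0 → run G
t=23: queue=[G,A,H,D,E,B,F] q_used=1 → run G
t=24: queue=[G,A,H,D,E,B,F] q_used=2 → run G
t=25: queue=[G,A,H,D,E,B,F] q_used=3 → run G
t=26: queue=[A,H,D,E,B,F,G] q_used=0 → run A
t=27: queue=[A,H,D,E,B,F,G] q_used=1 → run A
t=28: queue=[A,H,D,E,B,F,G] q_used=2 → run A
t=29: queue=[H,D,E,B,F,G] q_used=0 → run H
t=30: queue=[H,D,E,B,F,G] q_used=1 → run H
t=31: queue=[H,D,E,B,F,G] q_used=2 → run H
t=32: queue=[D,E,B,F,G] q_used=0 → run D
t=33: queue=[D,E,B,F,G] q_used=1 → run D
t=34: queue=[D,E,B,F,G] q_used=2 → run D
t=35: queue=[E,B,F,G] q_used=0 → run E
t=36: queue=[E,B,F,G] q_used=1 → run E
t=37: queue=[E,B,F,G] q_used=2 → run E
t=38: queue=[B,F,G] q_used=0 → run B
t=39: queue=[B,F,G] q_used=1 → run B
t=40: queue=[B,F,G] q_used=2 → run B
t=41: queue=[B,F,G] q_used=3 → run B
t=42: queue=[F,G] q_used=0 → run F
t=43: queue=[F,G] q_used=1 → run F
t=44: queue=[G] q_used=0 → run G
t=45: queue=[G] q_used=1 → run G
t=46: queue=[G] q_used=2 → run G
t=47: (idle)
t=48: (idle)
t=49: (idle)

context switches = 14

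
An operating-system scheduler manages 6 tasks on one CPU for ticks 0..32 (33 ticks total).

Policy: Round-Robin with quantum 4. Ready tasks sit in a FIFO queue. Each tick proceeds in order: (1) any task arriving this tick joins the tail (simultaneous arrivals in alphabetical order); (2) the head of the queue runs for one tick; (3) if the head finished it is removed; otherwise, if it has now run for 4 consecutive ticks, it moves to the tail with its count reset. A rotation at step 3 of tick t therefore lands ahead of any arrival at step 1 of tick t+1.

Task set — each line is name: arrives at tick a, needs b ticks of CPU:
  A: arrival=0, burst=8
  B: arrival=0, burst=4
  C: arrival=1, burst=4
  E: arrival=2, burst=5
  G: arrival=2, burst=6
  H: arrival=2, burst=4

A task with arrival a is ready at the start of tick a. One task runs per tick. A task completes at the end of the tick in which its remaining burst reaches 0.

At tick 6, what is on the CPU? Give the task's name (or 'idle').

t=0: queue=[A,B] q_used=0 → run A
t=1: queue=[A,B,C] q_used=1 → run A
t=2: queue=[A,B,C,E,G,H] q_used=2 → run A
t=3: queue=[A,B,C,E,G,H] q_used=3 → run A
t=4: queue=[B,C,E,G,H,A] q_used=0 → run B
t=5: queue=[B,C,E,G,H,A] q_used=1 → run B
t=6: queue=[B,C,E,G,H,A] q_used=2 → run B
t=7: queue=[B,C,E,G,H,A] q_used=3 → run B
t=8: queue=[C,E,G,H,A] q_used=0 → run C
t=9: queue=[C,E,G,H,A] q_used=1 → run C
t=10: queue=[C,E,G,H,A] q_used=2 → run C
t=11: queue=[C,E,G,H,A] q_used=3 → run C
t=12: queue=[E,G,H,A] q_used=0 → run E
t=13: queue=[E,G,H,A] q_used=1 → run E
t=14: queue=[E,G,H,A] q_used=2 → run E
t=15: queue=[E,G,H,A] q_used=3 → run E
t=16: queue=[G,H,A,E] q_used=0 → run G
t=17: queue=[G,H,A,E] q_used=1 → run G
t=18: queue=[G,H,A,E] q_used=2 → run G
t=19: queue=[G,H,A,E] q_used=3 → run G
t=20: queue=[H,A,E,G] q_used=0 → run H
t=21: queue=[H,A,E,G] q_used=1 → run H
t=22: queue=[H,A,E,G] q_used=2 → run H
t=23: queue=[H,A,E,G] q_used=3 → run H
t=24: queue=[A,E,G] q_used=0 → run A
t=25: queue=[A,E,G] q_used=1 → run A
t=26: queue=[A,E,G] q_used=2 → run A
t=27: queue=[A,E,G] q_used=3 → run A
t=28: queue=[E,G] q_used=0 → run E
t=29: queue=[G] q_used=0 → run G
t=30: queue=[G] q_used=1 → run G
t=31: (idle)
t=32: (idle)

running at tick 6 = B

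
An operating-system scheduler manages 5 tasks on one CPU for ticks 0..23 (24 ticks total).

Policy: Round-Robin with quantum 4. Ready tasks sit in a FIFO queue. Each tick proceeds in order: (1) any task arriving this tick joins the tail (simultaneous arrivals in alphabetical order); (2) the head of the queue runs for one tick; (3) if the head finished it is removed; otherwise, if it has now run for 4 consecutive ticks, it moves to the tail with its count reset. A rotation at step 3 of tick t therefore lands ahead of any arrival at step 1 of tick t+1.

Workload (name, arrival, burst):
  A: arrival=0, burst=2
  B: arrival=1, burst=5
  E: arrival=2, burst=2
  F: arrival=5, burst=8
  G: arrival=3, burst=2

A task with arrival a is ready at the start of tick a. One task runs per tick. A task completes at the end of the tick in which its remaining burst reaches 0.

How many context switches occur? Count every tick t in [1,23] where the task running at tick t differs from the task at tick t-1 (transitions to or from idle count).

context switches = 7

t=0: queue=[A] q_used=0 → run A
t=1: queue=[A,B] q_used=1 → run A
t=2: queue=[B,E] q_used=0 → run B
t=3: queue=[B,E,G] q_used=1 → run B
t=4: queue=[B,E,G] q_used=2 → run B
t=5: queue=[B,E,G,F] q_used=3 → run B
t=6: queue=[E,G,F,B] q_used=0 → run E
t=7: queue=[E,G,F,B] q_used=1 → run E
t=8: queue=[G,F,B] q_used=0 → run G
t=9: queue=[G,F,B] q_used=1 → run G
t=10: queue=[F,B] q_used=0 → run F
t=11: queue=[F,B] q_used=1 → run F
t=12: queue=[F,B] q_used=2 → run F
t=13: queue=[F,B] q_used=3 → run F
t=14: queue=[B,F] q_used=0 → run B
t=15: queue=[F] q_used=0 → run F
t=16: queue=[F] q_used=1 → run F
t=17: queue=[F] q_used=2 → run F
t=18: queue=[F] q_used=3 → run F
t=19: (idle)
t=20: (idle)
t=21: (idle)
t=22: (idle)
t=23: (idle)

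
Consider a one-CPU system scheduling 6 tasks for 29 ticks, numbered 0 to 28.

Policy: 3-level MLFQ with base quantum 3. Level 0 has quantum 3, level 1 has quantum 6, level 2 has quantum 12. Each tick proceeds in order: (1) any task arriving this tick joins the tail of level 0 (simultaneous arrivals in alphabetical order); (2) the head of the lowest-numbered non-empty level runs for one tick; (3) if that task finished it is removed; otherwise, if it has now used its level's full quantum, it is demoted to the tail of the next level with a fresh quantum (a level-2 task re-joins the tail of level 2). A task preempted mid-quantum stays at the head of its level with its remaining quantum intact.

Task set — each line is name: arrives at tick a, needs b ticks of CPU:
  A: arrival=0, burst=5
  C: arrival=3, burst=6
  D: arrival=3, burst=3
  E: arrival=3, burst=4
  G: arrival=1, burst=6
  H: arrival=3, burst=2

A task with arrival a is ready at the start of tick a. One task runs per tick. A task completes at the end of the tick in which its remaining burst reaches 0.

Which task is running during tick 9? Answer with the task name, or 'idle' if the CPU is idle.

running at tick 9 = D

t=0: L0/L1/L2 = A/-/- → run A
t=1: L0/L1/L2 = AG/-/- → run A
t=2: L0/L1/L2 = AG/-/- → run A
t=3: L0/L1/L2 = GCDEH/A/- → run G
t=4: L0/L1/L2 = GCDEH/A/- → run G
t=5: L0/L1/L2 = GCDEH/A/- → run G
t=6: L0/L1/L2 = CDEH/AG/- → run C
t=7: L0/L1/L2 = CDEH/AG/- → run C
t=8: L0/L1/L2 = CDEH/AG/- → run C
t=9: L0/L1/L2 = DEH/AGC/- → run D
t=10: L0/L1/L2 = DEH/AGC/- → run D
t=11: L0/L1/L2 = DEH/AGC/- → run D
t=12: L0/L1/L2 = EH/AGC/- → run E
t=13: L0/L1/L2 = EH/AGC/- → run E
t=14: L0/L1/L2 = EH/AGC/- → run E
t=15: L0/L1/L2 = H/AGCE/- → run H
t=16: L0/L1/L2 = H/AGCE/- → run H
t=17: L0/L1/L2 = -/AGCE/- → run A
t=18: L0/L1/L2 = -/AGCE/- → run A
t=19: L0/L1/L2 = -/GCE/- → run G
t=20: L0/L1/L2 = -/GCE/- → run G
t=21: L0/L1/L2 = -/GCE/- → run G
t=22: L0/L1/L2 = -/CE/- → run C
t=23: L0/L1/L2 = -/CE/- → run C
t=24: L0/L1/L2 = -/CE/- → run C
t=25: L0/L1/L2 = -/E/- → run E
t=26: (idle)
t=27: (idle)
t=28: (idle)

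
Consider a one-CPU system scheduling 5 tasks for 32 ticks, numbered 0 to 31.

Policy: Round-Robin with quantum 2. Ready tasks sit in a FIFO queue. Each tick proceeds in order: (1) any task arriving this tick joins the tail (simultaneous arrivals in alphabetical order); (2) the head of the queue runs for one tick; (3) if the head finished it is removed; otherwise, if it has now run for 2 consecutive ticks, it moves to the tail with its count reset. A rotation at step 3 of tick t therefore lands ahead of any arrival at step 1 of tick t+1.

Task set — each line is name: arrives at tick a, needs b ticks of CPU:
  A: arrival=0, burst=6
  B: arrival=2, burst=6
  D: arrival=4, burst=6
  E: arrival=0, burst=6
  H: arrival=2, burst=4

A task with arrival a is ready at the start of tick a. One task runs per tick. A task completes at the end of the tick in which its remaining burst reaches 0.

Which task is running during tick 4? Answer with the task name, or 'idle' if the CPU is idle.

t=0: queue=[A,E] q_used=0 → run A
t=1: queue=[A,E] q_used=1 → run A
t=2: queue=[E,A,B,H] q_used=0 → run E
t=3: queue=[E,A,B,H] q_used=1 → run E
t=4: queue=[A,B,H,E,D] q_used=0 → run A
t=5: queue=[A,B,H,E,D] q_used=1 → run A
t=6: queue=[B,H,E,D,A] q_used=0 → run B
t=7: queue=[B,H,E,D,A] q_used=1 → run B
t=8: queue=[H,E,D,A,B] q_used=0 → run H
t=9: queue=[H,E,D,A,B] q_used=1 → run H
t=10: queue=[E,D,A,B,H] q_used=0 → run E
t=11: queue=[E,D,A,B,H] q_used=1 → run E
t=12: queue=[D,A,B,H,E] q_used=0 → run D
t=13: queue=[D,A,B,H,E] q_used=1 → run D
t=14: queue=[A,B,H,E,D] q_used=0 → run A
t=15: queue=[A,B,H,E,D] q_used=1 → run A
t=16: queue=[B,H,E,D] q_used=0 → run B
t=17: queue=[B,H,E,D] q_used=1 → run B
t=18: queue=[H,E,D,B] q_used=0 → run H
t=19: queue=[H,E,D,B] q_used=1 → run H
t=20: queue=[E,D,B] q_used=0 → run E
t=21: queue=[E,D,B] q_used=1 → run E
t=22: queue=[D,B] q_used=0 → run D
t=23: queue=[D,B] q_used=1 → run D
t=24: queue=[B,D] q_used=0 → run B
t=25: queue=[B,D] q_used=1 → run B
t=26: queue=[D] q_used=0 → run D
t=27: queue=[D] q_used=1 → run D
t=28: (idle)
t=29: (idle)
t=30: (idle)
t=31: (idle)

running at tick 4 = A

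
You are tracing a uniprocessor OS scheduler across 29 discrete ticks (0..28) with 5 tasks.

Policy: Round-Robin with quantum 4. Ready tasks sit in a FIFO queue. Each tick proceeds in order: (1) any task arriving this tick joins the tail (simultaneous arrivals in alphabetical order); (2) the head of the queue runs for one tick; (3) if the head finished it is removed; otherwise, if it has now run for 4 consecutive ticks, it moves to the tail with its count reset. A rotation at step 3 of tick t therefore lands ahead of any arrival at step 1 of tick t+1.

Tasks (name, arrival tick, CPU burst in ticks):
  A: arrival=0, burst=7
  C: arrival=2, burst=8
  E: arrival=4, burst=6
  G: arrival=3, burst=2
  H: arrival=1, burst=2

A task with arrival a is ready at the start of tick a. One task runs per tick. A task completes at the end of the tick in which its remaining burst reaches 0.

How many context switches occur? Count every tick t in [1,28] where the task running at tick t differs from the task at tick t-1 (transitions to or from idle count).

t=0: queue=[A] q_used=0 → run A
t=1: queue=[A,H] q_used=1 → run A
t=2: queue=[A,H,C] q_used=2 → run A
t=3: queue=[A,H,C,G] q_used=3 → run A
t=4: queue=[H,C,G,A,E] q_used=0 → run H
t=5: queue=[H,C,G,A,E] q_used=1 → run H
t=6: queue=[C,G,A,E] q_used=0 → run C
t=7: queue=[C,G,A,E] q_used=1 → run C
t=8: queue=[C,G,A,E] q_used=2 → run C
t=9: queue=[C,G,A,E] q_used=3 → run C
t=10: queue=[G,A,E,C] q_used=0 → run G
t=11: queue=[G,A,E,C] q_used=1 → run G
t=12: queue=[A,E,C] q_used=0 → run A
t=13: queue=[A,E,C] q_used=1 → run A
t=14: queue=[A,E,C] q_used=2 → run A
t=15: queue=[E,C] q_used=0 → run E
t=16: queue=[E,C] q_used=1 → run E
t=17: queue=[E,C] q_used=2 → run E
t=18: queue=[E,C] q_used=3 → run E
t=19: queue=[C,E] q_used=0 → run C
t=20: queue=[C,E] q_used=1 → run C
t=21: queue=[C,E] q_used=2 → run C
t=22: queue=[C,E] q_used=3 → run C
t=23: queue=[E] q_used=0 → run E
t=24: queue=[E] q_used=1 → run E
t=25: (idle)
t=26: (idle)
t=27: (idle)
t=28: (idle)

context switches = 8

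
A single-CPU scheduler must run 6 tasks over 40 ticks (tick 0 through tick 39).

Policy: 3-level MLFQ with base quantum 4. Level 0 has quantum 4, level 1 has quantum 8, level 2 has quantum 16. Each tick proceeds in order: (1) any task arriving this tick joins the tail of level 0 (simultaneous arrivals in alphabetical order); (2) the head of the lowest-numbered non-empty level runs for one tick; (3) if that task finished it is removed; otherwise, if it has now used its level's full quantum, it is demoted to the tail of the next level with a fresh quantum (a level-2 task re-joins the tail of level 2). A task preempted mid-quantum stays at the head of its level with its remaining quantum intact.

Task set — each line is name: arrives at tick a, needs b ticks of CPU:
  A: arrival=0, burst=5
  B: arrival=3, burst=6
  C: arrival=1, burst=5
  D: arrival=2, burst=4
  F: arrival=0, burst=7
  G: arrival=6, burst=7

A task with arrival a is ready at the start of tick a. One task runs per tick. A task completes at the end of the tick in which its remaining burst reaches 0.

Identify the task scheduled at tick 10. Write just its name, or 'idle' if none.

running at tick 10 = C

t=0: L0/L1/L2 = AF/-/- → run A
t=1: L0/L1/L2 = AFC/-/- → run A
t=2: L0/L1/L2 = AFCD/-/- → run A
t=3: L0/L1/L2 = AFCDB/-/- → run A
t=4: L0/L1/L2 = FCDB/A/- → run F
t=5: L0/L1/L2 = FCDB/A/- → run F
t=6: L0/L1/L2 = FCDBG/A/- → run F
t=7: L0/L1/L2 = FCDBG/A/- → run F
t=8: L0/L1/L2 = CDBG/AF/- → run C
t=9: L0/L1/L2 = CDBG/AF/- → run C
t=10: L0/L1/L2 = CDBG/AF/- → run C
t=11: L0/L1/L2 = CDBG/AF/- → run C
t=12: L0/L1/L2 = DBG/AFC/- → run D
t=13: L0/L1/L2 = DBG/AFC/- → run D
t=14: L0/L1/L2 = DBG/AFC/- → run D
t=15: L0/L1/L2 = DBG/AFC/- → run D
t=16: L0/L1/L2 = BG/AFC/- → run B
t=17: L0/L1/L2 = BG/AFC/- → run B
t=18: L0/L1/L2 = BG/AFC/- → run B
t=19: L0/L1/L2 = BG/AFC/- → run B
t=20: L0/L1/L2 = G/AFCB/- → run G
t=21: L0/L1/L2 = G/AFCB/- → run G
t=22: L0/L1/L2 = G/AFCB/- → run G
t=23: L0/L1/L2 = G/AFCB/- → run G
t=24: L0/L1/L2 = -/AFCBG/- → run A
t=25: L0/L1/L2 = -/FCBG/- → run F
t=26: L0/L1/L2 = -/FCBG/- → run F
t=27: L0/L1/L2 = -/FCBG/- → run F
t=28: L0/L1/L2 = -/CBG/- → run C
t=29: L0/L1/L2 = -/BG/- → run B
t=30: L0/L1/L2 = -/BG/- → run B
t=31: L0/L1/L2 = -/G/- → run G
t=32: L0/L1/L2 = -/G/- → run G
t=33: L0/L1/L2 = -/G/- → run G
t=34: (idle)
t=35: (idle)
t=36: (idle)
t=37: (idle)
t=38: (idle)
t=39: (idle)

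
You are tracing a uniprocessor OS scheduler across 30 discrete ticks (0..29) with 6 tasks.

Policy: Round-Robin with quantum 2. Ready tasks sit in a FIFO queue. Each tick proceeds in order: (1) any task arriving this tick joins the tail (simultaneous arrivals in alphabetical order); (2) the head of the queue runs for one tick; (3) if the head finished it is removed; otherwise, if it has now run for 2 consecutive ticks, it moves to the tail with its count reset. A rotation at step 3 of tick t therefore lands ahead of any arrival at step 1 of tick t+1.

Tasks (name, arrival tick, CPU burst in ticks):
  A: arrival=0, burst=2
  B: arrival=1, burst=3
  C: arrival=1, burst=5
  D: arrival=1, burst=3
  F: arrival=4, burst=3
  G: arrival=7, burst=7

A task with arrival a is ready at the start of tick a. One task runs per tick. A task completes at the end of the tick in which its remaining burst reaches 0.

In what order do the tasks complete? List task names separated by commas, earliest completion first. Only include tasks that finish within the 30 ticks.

t=0: queue=[A] q_used=0 → run A
t=1: queue=[A,B,C,D] q_used=1 → run A
t=2: queue=[B,C,D] q_used=0 → run B
t=3: queue=[B,C,D] q_used=1 → run B
t=4: queue=[C,D,B,F] q_used=0 → run C
t=5: queue=[C,D,B,F] q_used=1 → run C
t=6: queue=[D,B,F,C] q_used=0 → run D
t=7: queue=[D,B,F,C,G] q_used=1 → run D
t=8: queue=[B,F,C,G,D] q_used=0 → run B
t=9: queue=[F,C,G,D] q_used=0 → run F
t=10: queue=[F,C,G,D] q_used=1 → run F
t=11: queue=[C,G,D,F] q_used=0 → run C
t=12: queue=[C,G,D,F] q_used=1 → run C
t=13: queue=[G,D,F,C] q_used=0 → run G
t=14: queue=[G,D,F,C] q_used=1 → run G
t=15: queue=[D,F,C,G] q_used=0 → run D
t=16: queue=[F,C,G] q_used=0 → run F
t=17: queue=[C,G] q_used=0 → run C
t=18: queue=[G] q_used=0 → run G
t=19: queue=[G] q_used=1 → run G
t=20: queue=[G] q_used=0 → run G
t=21: queue=[G] q_used=1 → run G
t=22: queue=[G] q_used=0 → run G
t=23: (idle)
t=24: (idle)
t=25: (idle)
t=26: (idle)
t=27: (idle)
t=28: (idle)
t=29: (idle)

completion order = A, B, D, F, C, G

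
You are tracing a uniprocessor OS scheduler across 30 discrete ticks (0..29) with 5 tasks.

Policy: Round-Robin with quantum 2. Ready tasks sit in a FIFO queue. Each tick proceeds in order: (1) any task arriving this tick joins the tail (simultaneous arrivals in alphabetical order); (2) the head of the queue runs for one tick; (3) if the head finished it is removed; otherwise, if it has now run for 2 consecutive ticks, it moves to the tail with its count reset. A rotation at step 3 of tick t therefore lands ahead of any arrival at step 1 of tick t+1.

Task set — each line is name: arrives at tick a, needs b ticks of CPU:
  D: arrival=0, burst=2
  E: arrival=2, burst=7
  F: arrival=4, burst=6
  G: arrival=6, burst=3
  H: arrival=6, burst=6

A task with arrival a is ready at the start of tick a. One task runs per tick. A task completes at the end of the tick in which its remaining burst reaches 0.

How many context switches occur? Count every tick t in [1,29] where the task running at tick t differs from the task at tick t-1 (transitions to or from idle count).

context switches = 12

t=0: queue=[D] q_used=0 → run D
t=1: queue=[D] q_used=1 → run D
t=2: queue=[E] q_used=0 → run E
t=3: queue=[E] q_used=1 → run E
t=4: queue=[E,F] q_used=0 → run E
t=5: queue=[E,F] q_used=1 → run E
t=6: queue=[F,E,G,H] q_used=0 → run F
t=7: queue=[F,E,G,H] q_used=1 → run F
t=8: queue=[E,G,H,F] q_used=0 → run E
t=9: queue=[E,G,H,F] q_used=1 → run E
t=10: queue=[G,H,F,E] q_used=0 → run G
t=11: queue=[G,H,F,E] q_used=1 → run G
t=12: queue=[H,F,E,G] q_used=0 → run H
t=13: queue=[H,F,E,G] q_used=1 → run H
t=14: queue=[F,E,G,H] q_used=0 → run F
t=15: queue=[F,E,G,H] q_used=1 → run F
t=16: queue=[E,G,H,F] q_used=0 → run E
t=17: queue=[G,H,F] q_used=0 → run G
t=18: queue=[H,F] q_used=0 → run H
t=19: queue=[H,F] q_used=1 → run H
t=20: queue=[F,H] q_used=0 → run F
t=21: queue=[F,H] q_used=1 → run F
t=22: queue=[H] q_used=0 → run H
t=23: queue=[H] q_used=1 → run H
t=24: (idle)
t=25: (idle)
t=26: (idle)
t=27: (idle)
t=28: (idle)
t=29: (idle)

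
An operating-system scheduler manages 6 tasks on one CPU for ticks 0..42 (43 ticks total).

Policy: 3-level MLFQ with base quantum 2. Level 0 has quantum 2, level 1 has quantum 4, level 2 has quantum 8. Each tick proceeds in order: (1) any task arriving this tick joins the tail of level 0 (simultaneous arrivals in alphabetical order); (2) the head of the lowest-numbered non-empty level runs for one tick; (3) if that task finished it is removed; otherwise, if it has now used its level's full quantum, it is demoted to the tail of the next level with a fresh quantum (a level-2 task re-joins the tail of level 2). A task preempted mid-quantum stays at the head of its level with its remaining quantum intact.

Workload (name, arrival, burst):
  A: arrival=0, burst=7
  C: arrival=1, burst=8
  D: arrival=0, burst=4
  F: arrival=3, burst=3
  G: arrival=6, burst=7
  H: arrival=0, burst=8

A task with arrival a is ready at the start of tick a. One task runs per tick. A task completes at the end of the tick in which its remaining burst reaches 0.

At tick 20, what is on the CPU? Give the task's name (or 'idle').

running at tick 20 = H

t=0: L0/L1/L2 = ADH/-/- → run A
t=1: L0/L1/L2 = ADHC/-/- → run A
t=2: L0/L1/L2 = DHC/A/- → run D
t=3: L0/L1/L2 = DHCF/A/- → run D
t=4: L0/L1/L2 = HCF/AD/- → run H
t=5: L0/L1/L2 = HCF/AD/- → run H
t=6: L0/L1/L2 = CFG/ADH/- → run C
t=7: L0/L1/L2 = CFG/ADH/- → run C
t=8: L0/L1/L2 = FG/ADHC/- → run F
t=9: L0/L1/L2 = FG/ADHC/- → run F
t=10: L0/L1/L2 = G/ADHCF/- → run G
t=11: L0/L1/L2 = G/ADHCF/- → run G
t=12: L0/L1/L2 = -/ADHCFG/- → run A
t=13: L0/L1/L2 = -/ADHCFG/- → run A
t=14: L0/L1/L2 = -/ADHCFG/- → run A
t=15: L0/L1/L2 = -/ADHCFG/- → run A
t=16: L0/L1/L2 = -/DHCFG/A → run D
t=17: L0/L1/L2 = -/DHCFG/A → run D
t=18: L0/L1/L2 = -/HCFG/A → run H
t=19: L0/L1/L2 = -/HCFG/A → run H
t=20: L0/L1/L2 = -/HCFG/A → run H
t=21: L0/L1/L2 = -/HCFG/A → run H
t=22: L0/L1/L2 = -/CFG/AH → run C
t=23: L0/L1/L2 = -/CFG/AH → run C
t=24: L0/L1/L2 = -/CFG/AH → run C
t=25: L0/L1/L2 = -/CFG/AH → run C
t=26: L0/L1/L2 = -/FG/AHC → run F
t=27: L0/L1/L2 = -/G/AHC → run G
t=28: L0/L1/L2 = -/G/AHC → run G
t=29: L0/L1/L2 = -/G/AHC → run G
t=30: L0/L1/L2 = -/G/AHC → run G
t=31: L0/L1/L2 = -/-/AHCG → run A
t=32: L0/L1/L2 = -/-/HCG → run H
t=33: L0/L1/L2 = -/-/HCG → run H
t=34: L0/L1/L2 = -/-/CG → run C
t=35: L0/L1/L2 = -/-/CG → run C
t=36: L0/L1/L2 = -/-/G → run G
t=37: (idle)
t=38: (idle)
t=39: (idle)
t=40: (idle)
t=41: (idle)
t=42: (idle)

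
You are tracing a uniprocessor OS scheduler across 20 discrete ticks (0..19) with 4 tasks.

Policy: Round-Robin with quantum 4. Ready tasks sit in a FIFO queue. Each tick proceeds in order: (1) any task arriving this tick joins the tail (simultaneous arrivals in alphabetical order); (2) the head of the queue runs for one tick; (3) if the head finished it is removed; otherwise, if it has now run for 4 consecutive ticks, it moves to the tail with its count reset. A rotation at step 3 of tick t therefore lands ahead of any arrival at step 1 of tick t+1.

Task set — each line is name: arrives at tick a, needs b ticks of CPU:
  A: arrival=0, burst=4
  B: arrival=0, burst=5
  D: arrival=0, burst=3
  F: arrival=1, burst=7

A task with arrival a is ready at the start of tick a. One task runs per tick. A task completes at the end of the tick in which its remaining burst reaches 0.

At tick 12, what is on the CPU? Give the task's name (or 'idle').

running at tick 12 = F

t=0: queue=[A,B,D] q_used=0 → run A
t=1: queue=[A,B,D,F] q_used=1 → run A
t=2: queue=[A,B,D,F] q_used=2 → run A
t=3: queue=[A,B,D,F] q_used=3 → run A
t=4: queue=[B,D,F] q_used=0 → run B
t=5: queue=[B,D,F] q_used=1 → run B
t=6: queue=[B,D,F] q_used=2 → run B
t=7: queue=[B,D,F] q_used=3 → run B
t=8: queue=[D,F,B] q_used=0 → run D
t=9: queue=[D,F,B] q_used=1 → run D
t=10: queue=[D,F,B] q_used=2 → run D
t=11: queue=[F,B] q_used=0 → run F
t=12: queue=[F,B] q_used=1 → run F
t=13: queue=[F,B] q_used=2 → run F
t=14: queue=[F,B] q_used=3 → run F
t=15: queue=[B,F] q_used=0 → run B
t=16: queue=[F] q_used=0 → run F
t=17: queue=[F] q_used=1 → run F
t=18: queue=[F] q_used=2 → run F
t=19: (idle)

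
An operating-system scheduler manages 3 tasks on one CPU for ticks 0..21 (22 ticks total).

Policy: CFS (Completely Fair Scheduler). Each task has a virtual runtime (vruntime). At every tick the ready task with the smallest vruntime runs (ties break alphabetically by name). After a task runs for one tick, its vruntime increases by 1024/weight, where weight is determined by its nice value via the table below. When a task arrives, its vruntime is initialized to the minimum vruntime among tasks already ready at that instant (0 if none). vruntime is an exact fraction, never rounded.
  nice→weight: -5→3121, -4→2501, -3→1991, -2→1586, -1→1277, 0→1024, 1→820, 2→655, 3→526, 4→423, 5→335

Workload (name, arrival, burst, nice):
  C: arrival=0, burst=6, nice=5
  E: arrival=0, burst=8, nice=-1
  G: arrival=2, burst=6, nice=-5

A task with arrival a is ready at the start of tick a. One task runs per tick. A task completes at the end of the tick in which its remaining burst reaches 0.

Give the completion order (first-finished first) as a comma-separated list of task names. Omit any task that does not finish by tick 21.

t=0: vr[C=0 E=0] → run C
t=1: vr[C=1024/335 E=0] → run E
t=2: vr[C=1024/335 E=1024/1277 G=1024/1277] → run E
t=3: vr[C=1024/335 E=2048/1277 G=1024/1277] → run G
t=4: vr[C=1024/335 E=2048/1277 G=4503552/3985517] → run G
t=5: vr[C=1024/335 E=2048/1277 G=5811200/3985517] → run G
t=6: vr[C=1024/335 E=2048/1277 G=7118848/3985517] → run E
t=7: vr[C=1024/335 E=3072/1277 G=7118848/3985517] → run G
t=8: vr[C=1024/335 E=3072/1277 G=8426496/3985517] → run G
t=9: vr[C=1024/335 E=3072/1277 G=9734144/3985517] → run E
t=10: vr[C=1024/335 E=4096/1277 G=9734144/3985517] → run G
t=11: vr[C=1024/335 E=4096/1277] → run C
t=12: vr[C=2048/335 E=4096/1277] → run E
t=13: vr[C=2048/335 E=5120/1277] → run E
t=14: vr[C=2048/335 E=6144/1277] → run E
t=15: vr[C=2048/335 E=7168/1277] → run E
t=16: vr[C=2048/335] → run C
t=17: vr[C=3072/335] → run C
t=18: vr[C=4096/335] → run C
t=19: vr[C=1024/67] → run C
t=20: (idle)
t=21: (idle)

completion order = G, E, C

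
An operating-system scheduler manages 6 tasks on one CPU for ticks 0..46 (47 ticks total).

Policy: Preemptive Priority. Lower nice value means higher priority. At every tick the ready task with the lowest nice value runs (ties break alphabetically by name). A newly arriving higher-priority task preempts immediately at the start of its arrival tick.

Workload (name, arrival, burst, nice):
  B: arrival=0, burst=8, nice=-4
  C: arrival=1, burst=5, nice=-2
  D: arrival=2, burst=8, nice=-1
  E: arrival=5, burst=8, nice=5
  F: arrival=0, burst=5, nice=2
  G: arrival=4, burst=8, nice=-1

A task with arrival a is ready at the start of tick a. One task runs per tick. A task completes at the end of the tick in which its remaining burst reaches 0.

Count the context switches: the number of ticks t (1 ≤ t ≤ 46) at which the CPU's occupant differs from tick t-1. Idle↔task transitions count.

t=0: ready={B,F} → run B
t=1: ready={B,C,F} → run B
t=2: ready={B,C,D,F} → run B
t=3: ready={B,C,D,F} → run B
t=4: ready={B,C,D,F,G} → run B
t=5: ready={B,C,D,E,F,G} → run B
t=6: ready={B,C,D,E,F,G} → run B
t=7: ready={B,C,D,E,F,G} → run B
t=8: ready={C,D,E,F,G} → run C
t=9: ready={C,D,E,F,G} → run C
t=10: ready={C,D,E,F,G} → run C
t=11: ready={C,D,E,F,G} → run C
t=12: ready={C,D,E,F,G} → run C
t=13: ready={D,E,F,G} → run D
t=14: ready={D,E,F,G} → run D
t=15: ready={D,E,F,G} → run D
t=16: ready={D,E,F,G} → run D
t=17: ready={D,E,F,G} → run D
t=18: ready={D,E,F,G} → run D
t=19: ready={D,E,F,G} → run D
t=20: ready={D,E,F,G} → run D
t=21: ready={E,F,G} → run G
t=22: ready={E,F,G} → run G
t=23: ready={E,F,G} → run G
t=24: ready={E,F,G} → run G
t=25: ready={E,F,G} → run G
t=26: ready={E,F,G} → run G
t=27: ready={E,F,G} → run G
t=28: ready={E,F,G} → run G
t=29: ready={E,F} → run F
t=30: ready={E,F} → run F
t=31: ready={E,F} → run F
t=32: ready={E,F} → run F
t=33: ready={E,F} → run F
t=34: ready={E} → run E
t=35: ready={E} → run E
t=36: ready={E} → run E
t=37: ready={E} → run E
t=38: ready={E} → run E
t=39: ready={E} → run E
t=40: ready={E} → run E
t=41: ready={E} → run E
t=42: (idle)
t=43: (idle)
t=44: (idle)
t=45: (idle)
t=46: (idle)

context switches = 6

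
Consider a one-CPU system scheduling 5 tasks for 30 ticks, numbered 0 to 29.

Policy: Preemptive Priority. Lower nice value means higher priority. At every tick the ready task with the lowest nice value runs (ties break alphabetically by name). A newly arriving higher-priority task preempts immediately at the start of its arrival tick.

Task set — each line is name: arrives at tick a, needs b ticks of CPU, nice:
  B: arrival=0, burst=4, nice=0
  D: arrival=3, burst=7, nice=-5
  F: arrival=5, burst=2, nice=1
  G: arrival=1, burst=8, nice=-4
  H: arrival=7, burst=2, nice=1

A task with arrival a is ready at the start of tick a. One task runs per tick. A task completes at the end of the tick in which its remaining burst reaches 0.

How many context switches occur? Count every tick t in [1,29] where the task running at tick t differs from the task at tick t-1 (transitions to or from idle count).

t=0: ready={B} → run B
t=1: ready={B,G} → run G
t=2: ready={B,G} → run G
t=3: ready={B,D,G} → run D
t=4: ready={B,D,G} → run D
t=5: ready={B,D,F,G} → run D
t=6: ready={B,D,F,G} → run D
t=7: ready={B,D,F,G,H} → run D
t=8: ready={B,D,F,G,H} → run D
t=9: ready={B,D,F,G,H} → run D
t=10: ready={B,F,G,H} → run G
t=11: ready={B,F,G,H} → run G
t=12: ready={B,F,G,H} → run G
t=13: ready={B,F,G,H} → run G
t=14: ready={B,F,G,H} → run G
t=15: ready={B,F,G,H} → run G
t=16: ready={B,F,H} → run B
t=17: ready={B,F,H} → run B
t=18: ready={B,F,H} → run B
t=19: ready={F,H} → run F
t=20: ready={F,H} → run F
t=21: ready={H} → run H
t=22: ready={H} → run H
t=23: (idle)
t=24: (idle)
t=25: (idle)
t=26: (idle)
t=27: (idle)
t=28: (idle)
t=29: (idle)

context switches = 7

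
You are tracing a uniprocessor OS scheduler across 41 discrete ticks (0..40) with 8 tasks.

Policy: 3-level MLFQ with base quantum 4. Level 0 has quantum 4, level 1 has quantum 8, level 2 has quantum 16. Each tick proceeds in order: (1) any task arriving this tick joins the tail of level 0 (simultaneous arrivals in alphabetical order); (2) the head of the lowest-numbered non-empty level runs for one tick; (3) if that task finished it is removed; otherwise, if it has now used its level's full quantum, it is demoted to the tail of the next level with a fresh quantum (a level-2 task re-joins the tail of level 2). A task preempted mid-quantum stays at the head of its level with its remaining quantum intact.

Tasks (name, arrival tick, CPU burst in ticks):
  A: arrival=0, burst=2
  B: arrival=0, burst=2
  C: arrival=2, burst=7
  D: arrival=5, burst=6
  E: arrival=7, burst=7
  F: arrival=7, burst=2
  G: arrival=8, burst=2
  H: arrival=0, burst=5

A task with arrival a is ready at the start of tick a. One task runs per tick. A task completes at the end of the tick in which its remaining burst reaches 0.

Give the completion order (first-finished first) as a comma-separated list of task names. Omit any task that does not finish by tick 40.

t=0: L0/L1/L2 = ABH/-/- → run A
t=1: L0/L1/L2 = ABH/-/- → run A
t=2: L0/L1/L2 = BHC/-/- → run B
t=3: L0/L1/L2 = BHC/-/- → run B
t=4: L0/L1/L2 = HC/-/- → run H
t=5: L0/L1/L2 = HCD/-/- → run H
t=6: L0/L1/L2 = HCD/-/- → run H
t=7: L0/L1/L2 = HCDEF/-/- → run H
t=8: L0/L1/L2 = CDEFG/H/- → run C
t=9: L0/L1/L2 = CDEFG/H/- → run C
t=10: L0/L1/L2 = CDEFG/H/- → run C
t=11: L0/L1/L2 = CDEFG/H/- → run C
t=12: L0/L1/L2 = DEFG/HC/- → run D
t=13: L0/L1/L2 = DEFG/HC/- → run D
t=14: L0/L1/L2 = DEFG/HC/- → run D
t=15: L0/L1/L2 = DEFG/HC/- → run D
t=16: L0/L1/L2 = EFG/HCD/- → run E
t=17: L0/L1/L2 = EFG/HCD/- → run E
t=18: L0/L1/L2 = EFG/HCD/- → run E
t=19: L0/L1/L2 = EFG/HCD/- → run E
t=20: L0/L1/L2 = FG/HCDE/- → run F
t=21: L0/L1/L2 = FG/HCDE/- → run F
t=22: L0/L1/L2 = G/HCDE/- → run G
t=23: L0/L1/L2 = G/HCDE/- → run G
t=24: L0/L1/L2 = -/HCDE/- → run H
t=25: L0/L1/L2 = -/CDE/- → run C
t=26: L0/L1/L2 = -/CDE/- → run C
t=27: L0/L1/L2 = -/CDE/- → run C
t=28: L0/L1/L2 = -/DE/- → run D
t=29: L0/L1/L2 = -/DE/- → run D
t=30: L0/L1/L2 = -/E/- → run E
t=31: L0/L1/L2 = -/E/- → run E
t=32: L0/L1/L2 = -/E/- → run E
t=33: (idle)
t=34: (idle)
t=35: (idle)
t=36: (idle)
t=37: (idle)
t=38: (idle)
t=39: (idle)
t=40: (idle)

completion order = A, B, F, G, H, C, D, E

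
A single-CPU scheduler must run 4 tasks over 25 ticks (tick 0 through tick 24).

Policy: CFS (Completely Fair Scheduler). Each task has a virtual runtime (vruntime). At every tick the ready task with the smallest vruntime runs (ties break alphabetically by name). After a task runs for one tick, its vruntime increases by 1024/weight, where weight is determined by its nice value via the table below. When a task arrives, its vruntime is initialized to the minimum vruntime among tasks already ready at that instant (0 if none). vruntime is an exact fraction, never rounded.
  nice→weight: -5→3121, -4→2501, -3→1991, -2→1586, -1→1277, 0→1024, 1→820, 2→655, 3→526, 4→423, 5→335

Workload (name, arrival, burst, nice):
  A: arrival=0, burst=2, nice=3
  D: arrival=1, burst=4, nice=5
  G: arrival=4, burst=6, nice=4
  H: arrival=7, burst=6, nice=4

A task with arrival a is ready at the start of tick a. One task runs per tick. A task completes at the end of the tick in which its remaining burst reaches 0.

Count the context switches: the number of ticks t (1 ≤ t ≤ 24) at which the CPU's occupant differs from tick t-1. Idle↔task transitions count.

context switches = 13

t=0: vr[A=0] → run A
t=1: vr[A=512/263 D=512/263] → run A
t=2: vr[D=512/263] → run D
t=3: vr[D=440832/88105] → run D
t=4: vr[D=710144/88105 G=710144/88105] → run D
t=5: vr[D=979456/88105 G=710144/88105] → run G
t=6: vr[D=979456/88105 G=390610432/37268415] → run G
t=7: vr[D=979456/88105 G=480829952/37268415 H=979456/88105] → run D
t=8: vr[G=480829952/37268415 H=979456/88105] → run H
t=9: vr[G=480829952/37268415 H=504529408/37268415] → run G
t=10: vr[G=190349824/12422805 H=504529408/37268415] → run H
t=11: vr[G=190349824/12422805 H=594748928/37268415] → run G
t=12: vr[G=661268992/37268415 H=594748928/37268415] → run H
t=13: vr[G=661268992/37268415 H=228322816/12422805] → run G
t=14: vr[G=751488512/37268415 H=228322816/12422805] → run H
t=15: vr[G=751488512/37268415 H=775187968/37268415] → run G
t=16: vr[H=775187968/37268415] → run H
t=17: vr[H=865407488/37268415] → run H
t=18: (idle)
t=19: (idle)
t=20: (idle)
t=21: (idle)
t=22: (idle)
t=23: (idle)
t=24: (idle)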